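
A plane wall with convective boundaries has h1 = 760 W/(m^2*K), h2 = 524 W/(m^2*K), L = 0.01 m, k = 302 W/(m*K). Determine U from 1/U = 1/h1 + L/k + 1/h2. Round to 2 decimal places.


1/U = 1/h1 + L/k + 1/h2
1/U = 1/760 + 0.01/302 + 1/524
1/U = 0.0013157895 + 3.31126e-05 + 0.0019083969
1/U = 0.003257299
U = 307.00 W/(m^2*K)


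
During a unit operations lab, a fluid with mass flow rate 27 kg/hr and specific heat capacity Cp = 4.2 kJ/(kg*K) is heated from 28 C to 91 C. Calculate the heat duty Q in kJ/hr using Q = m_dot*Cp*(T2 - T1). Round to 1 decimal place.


Q = m_dot * Cp * (T2 - T1)
Q = 27 * 4.2 * (91 - 28)
Q = 27 * 4.2 * 63
Q = 7144.2 kJ/hr


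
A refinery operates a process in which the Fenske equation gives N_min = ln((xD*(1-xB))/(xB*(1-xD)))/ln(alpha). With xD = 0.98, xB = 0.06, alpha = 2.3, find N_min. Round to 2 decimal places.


N_min = ln((xD*(1-xB))/(xB*(1-xD))) / ln(alpha)
Numerator inside ln: 0.9212 / 0.0012 = 767.666667
ln(767.666667) = 6.643356
ln(alpha) = ln(2.3) = 0.832909
N_min = 6.643356 / 0.832909 = 7.98


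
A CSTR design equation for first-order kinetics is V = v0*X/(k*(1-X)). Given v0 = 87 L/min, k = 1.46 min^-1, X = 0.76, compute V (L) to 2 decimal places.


V = v0 * X / (k * (1 - X))
V = 87 * 0.76 / (1.46 * (1 - 0.76))
V = 66.12 / (1.46 * 0.24)
V = 66.12 / 0.3504
V = 188.70 L


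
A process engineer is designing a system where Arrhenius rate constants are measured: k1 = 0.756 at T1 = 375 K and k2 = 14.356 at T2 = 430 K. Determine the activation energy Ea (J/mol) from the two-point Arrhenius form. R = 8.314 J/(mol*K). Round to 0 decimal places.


Ea = R * ln(k2/k1) / (1/T1 - 1/T2)
ln(k2/k1) = ln(14.356/0.756) = 2.9438819
1/T1 - 1/T2 = 1/375 - 1/430 = 0.000341085271
Ea = 8.314 * 2.9438819 / 0.000341085271
Ea = 71758 J/mol


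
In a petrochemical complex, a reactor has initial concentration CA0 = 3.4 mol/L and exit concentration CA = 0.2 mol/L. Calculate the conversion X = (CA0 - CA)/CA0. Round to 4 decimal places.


X = (CA0 - CA) / CA0
X = (3.4 - 0.2) / 3.4
X = 3.2 / 3.4
X = 0.9412


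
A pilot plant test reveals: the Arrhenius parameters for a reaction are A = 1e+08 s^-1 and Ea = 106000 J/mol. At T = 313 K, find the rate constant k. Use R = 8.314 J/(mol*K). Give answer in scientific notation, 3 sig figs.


k = A * exp(-Ea/(R*T))
k = 1e+08 * exp(-106000 / (8.314 * 313))
k = 1e+08 * exp(-40.733479)
k = 2.04e-10


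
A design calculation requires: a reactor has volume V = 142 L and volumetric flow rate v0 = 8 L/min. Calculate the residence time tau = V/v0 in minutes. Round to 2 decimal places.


tau = V / v0
tau = 142 / 8
tau = 17.75 min


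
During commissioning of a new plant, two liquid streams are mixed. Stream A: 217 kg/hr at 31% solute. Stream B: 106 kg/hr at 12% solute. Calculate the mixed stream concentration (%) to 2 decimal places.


Mass balance on solute: F1*x1 + F2*x2 = F3*x3
F3 = F1 + F2 = 217 + 106 = 323 kg/hr
x3 = (F1*x1 + F2*x2)/F3
x3 = (217*0.31 + 106*0.12) / 323
x3 = 24.76%


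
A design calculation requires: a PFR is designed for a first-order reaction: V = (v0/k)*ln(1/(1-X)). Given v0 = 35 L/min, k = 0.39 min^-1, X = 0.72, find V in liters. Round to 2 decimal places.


V = (v0/k) * ln(1/(1-X))
V = (35/0.39) * ln(1/(1-0.72))
V = 89.74359 * ln(3.571429)
V = 89.74359 * 1.272966
V = 114.24 L


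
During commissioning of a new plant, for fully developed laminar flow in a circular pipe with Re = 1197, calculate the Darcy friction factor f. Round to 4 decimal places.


f = 64 / Re
f = 64 / 1197
f = 0.0535


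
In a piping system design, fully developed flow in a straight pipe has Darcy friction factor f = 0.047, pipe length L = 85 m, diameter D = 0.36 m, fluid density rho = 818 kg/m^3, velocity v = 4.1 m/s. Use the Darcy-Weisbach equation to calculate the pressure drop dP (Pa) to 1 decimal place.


dP = f * (L/D) * (rho*v^2/2)
dP = 0.047 * (85/0.36) * (818*4.1^2/2)
L/D = 236.11111111
rho*v^2/2 = 818*16.81/2 = 6875.29
dP = 0.047 * 236.11111111 * 6875.29
dP = 76296.6 Pa


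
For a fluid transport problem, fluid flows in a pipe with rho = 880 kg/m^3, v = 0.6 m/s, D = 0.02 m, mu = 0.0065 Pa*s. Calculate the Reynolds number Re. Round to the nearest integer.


Re = rho * v * D / mu
Re = 880 * 0.6 * 0.02 / 0.0065
Re = 10.56 / 0.0065
Re = 1625


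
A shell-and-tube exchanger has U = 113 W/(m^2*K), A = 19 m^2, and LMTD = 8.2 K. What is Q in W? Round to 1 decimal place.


Q = U * A * LMTD
Q = 113 * 19 * 8.2
Q = 17605.4 W


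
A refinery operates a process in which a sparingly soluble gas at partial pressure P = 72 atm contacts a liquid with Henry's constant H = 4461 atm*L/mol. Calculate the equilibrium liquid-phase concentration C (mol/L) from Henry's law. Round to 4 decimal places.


C = P / H
C = 72 / 4461
C = 0.0161 mol/L


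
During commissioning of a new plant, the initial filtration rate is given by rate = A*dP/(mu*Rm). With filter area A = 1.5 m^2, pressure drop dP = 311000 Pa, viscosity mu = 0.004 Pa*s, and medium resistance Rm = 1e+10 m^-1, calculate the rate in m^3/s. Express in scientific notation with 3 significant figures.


rate = A * dP / (mu * Rm)
rate = 1.5 * 311000 / (0.004 * 1e+10)
rate = 466500.0 / 4.000e+07
rate = 1.17e-02 m^3/s


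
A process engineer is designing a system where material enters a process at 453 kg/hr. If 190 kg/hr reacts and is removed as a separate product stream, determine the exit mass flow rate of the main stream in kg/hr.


Steady-state mass balance on the main outlet: F_out = F_in - F_removed
F_out = 453 - 190
F_out = 263 kg/hr


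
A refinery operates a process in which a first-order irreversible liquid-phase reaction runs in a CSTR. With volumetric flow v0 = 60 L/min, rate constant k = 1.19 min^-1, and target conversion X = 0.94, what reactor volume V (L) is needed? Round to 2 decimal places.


V = v0 * X / (k * (1 - X))
V = 60 * 0.94 / (1.19 * (1 - 0.94))
V = 56.4 / (1.19 * 0.06)
V = 56.4 / 0.0714
V = 789.92 L


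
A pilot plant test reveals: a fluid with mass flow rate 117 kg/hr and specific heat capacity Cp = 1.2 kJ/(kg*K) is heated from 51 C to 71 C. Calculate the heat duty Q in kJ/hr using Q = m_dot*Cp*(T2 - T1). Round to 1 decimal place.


Q = m_dot * Cp * (T2 - T1)
Q = 117 * 1.2 * (71 - 51)
Q = 117 * 1.2 * 20
Q = 2808.0 kJ/hr


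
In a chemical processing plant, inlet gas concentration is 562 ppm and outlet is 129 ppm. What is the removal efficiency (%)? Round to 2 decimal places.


Efficiency = (G_in - G_out) / G_in * 100%
Efficiency = (562 - 129) / 562 * 100
Efficiency = 433 / 562 * 100
Efficiency = 77.05%


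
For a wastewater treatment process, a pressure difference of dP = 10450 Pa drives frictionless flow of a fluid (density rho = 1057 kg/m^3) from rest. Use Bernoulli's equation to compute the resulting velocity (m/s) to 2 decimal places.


v = sqrt(2*dP/rho)
v = sqrt(2*10450/1057)
v = sqrt(19.772942)
v = 4.45 m/s


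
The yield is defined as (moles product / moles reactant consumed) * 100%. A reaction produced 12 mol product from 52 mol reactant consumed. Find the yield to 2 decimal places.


Yield = (moles product / moles consumed) * 100%
Yield = (12 / 52) * 100
Yield = 0.2308 * 100
Yield = 23.08%


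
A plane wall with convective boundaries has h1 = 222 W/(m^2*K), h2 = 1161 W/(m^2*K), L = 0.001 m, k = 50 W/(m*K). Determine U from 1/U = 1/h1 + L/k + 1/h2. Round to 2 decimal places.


1/U = 1/h1 + L/k + 1/h2
1/U = 1/222 + 0.001/50 + 1/1161
1/U = 0.0045045045 + 2e-05 + 0.0008613264
1/U = 0.0053858309
U = 185.67 W/(m^2*K)


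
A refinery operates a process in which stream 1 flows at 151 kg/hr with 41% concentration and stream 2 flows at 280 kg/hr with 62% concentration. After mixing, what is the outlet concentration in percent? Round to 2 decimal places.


Mass balance on solute: F1*x1 + F2*x2 = F3*x3
F3 = F1 + F2 = 151 + 280 = 431 kg/hr
x3 = (F1*x1 + F2*x2)/F3
x3 = (151*0.41 + 280*0.62) / 431
x3 = 54.64%


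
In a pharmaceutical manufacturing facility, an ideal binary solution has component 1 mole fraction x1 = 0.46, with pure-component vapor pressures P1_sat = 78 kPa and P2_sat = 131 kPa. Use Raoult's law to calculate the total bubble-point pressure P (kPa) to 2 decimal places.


P = x1*P1_sat + x2*P2_sat
x2 = 1 - x1 = 1 - 0.46 = 0.54
P = 0.46*78 + 0.54*131
P = 35.88 + 70.74
P = 106.62 kPa


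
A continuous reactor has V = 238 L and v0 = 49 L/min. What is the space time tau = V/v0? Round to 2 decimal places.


tau = V / v0
tau = 238 / 49
tau = 4.86 min


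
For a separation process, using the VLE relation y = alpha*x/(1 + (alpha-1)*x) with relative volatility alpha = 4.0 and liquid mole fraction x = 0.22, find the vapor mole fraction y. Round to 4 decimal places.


y = alpha*x / (1 + (alpha-1)*x)
y = 4.0*0.22 / (1 + (4.0-1)*0.22)
y = 0.88 / (1 + 0.66)
y = 0.88 / 1.66
y = 0.5301


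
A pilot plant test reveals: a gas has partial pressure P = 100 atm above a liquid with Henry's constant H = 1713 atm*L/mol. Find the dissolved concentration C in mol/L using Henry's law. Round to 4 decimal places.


C = P / H
C = 100 / 1713
C = 0.0584 mol/L


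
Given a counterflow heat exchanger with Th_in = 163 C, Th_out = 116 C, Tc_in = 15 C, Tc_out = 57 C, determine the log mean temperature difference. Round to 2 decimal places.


dT1 = Th_in - Tc_out = 163 - 57 = 106
dT2 = Th_out - Tc_in = 116 - 15 = 101
LMTD = (dT1 - dT2) / ln(dT1/dT2)
LMTD = (106 - 101) / ln(106/101)
LMTD = 103.48 K


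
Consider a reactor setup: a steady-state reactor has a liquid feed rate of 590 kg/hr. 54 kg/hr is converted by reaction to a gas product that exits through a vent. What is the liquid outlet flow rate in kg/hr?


Steady-state mass balance on the main outlet: F_out = F_in - F_removed
F_out = 590 - 54
F_out = 536 kg/hr


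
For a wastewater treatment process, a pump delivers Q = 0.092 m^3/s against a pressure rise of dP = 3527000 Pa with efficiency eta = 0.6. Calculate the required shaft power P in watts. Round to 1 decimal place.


P = Q * dP / eta
P = 0.092 * 3527000 / 0.6
P = 324484.0 / 0.6
P = 540806.7 W


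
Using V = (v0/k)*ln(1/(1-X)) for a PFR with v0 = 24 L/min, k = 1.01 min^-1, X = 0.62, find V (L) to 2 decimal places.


V = (v0/k) * ln(1/(1-X))
V = (24/1.01) * ln(1/(1-0.62))
V = 23.762376 * ln(2.631579)
V = 23.762376 * 0.967584
V = 22.99 L


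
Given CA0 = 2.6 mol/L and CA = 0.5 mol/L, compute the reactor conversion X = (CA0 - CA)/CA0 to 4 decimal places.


X = (CA0 - CA) / CA0
X = (2.6 - 0.5) / 2.6
X = 2.1 / 2.6
X = 0.8077


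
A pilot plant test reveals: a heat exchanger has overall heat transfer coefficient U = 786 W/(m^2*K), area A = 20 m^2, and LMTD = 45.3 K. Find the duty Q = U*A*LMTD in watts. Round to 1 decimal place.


Q = U * A * LMTD
Q = 786 * 20 * 45.3
Q = 712116.0 W


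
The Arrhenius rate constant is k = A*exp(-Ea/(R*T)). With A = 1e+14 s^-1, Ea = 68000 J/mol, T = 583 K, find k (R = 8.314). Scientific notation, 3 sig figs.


k = A * exp(-Ea/(R*T))
k = 1e+14 * exp(-68000 / (8.314 * 583))
k = 1e+14 * exp(-14.029117)
k = 8.08e+07


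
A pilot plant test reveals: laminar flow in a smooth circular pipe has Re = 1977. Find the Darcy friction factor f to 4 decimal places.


f = 64 / Re
f = 64 / 1977
f = 0.0324


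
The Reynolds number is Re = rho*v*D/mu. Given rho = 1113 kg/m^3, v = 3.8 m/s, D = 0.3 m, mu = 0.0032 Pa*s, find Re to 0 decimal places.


Re = rho * v * D / mu
Re = 1113 * 3.8 * 0.3 / 0.0032
Re = 1268.82 / 0.0032
Re = 396506


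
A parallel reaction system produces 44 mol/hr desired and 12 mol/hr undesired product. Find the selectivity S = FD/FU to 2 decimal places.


S = desired product rate / undesired product rate
S = 44 / 12
S = 3.67


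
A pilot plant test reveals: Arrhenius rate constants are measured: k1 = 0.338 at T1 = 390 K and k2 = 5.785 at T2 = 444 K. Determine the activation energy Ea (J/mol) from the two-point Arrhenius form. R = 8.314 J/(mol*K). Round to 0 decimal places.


Ea = R * ln(k2/k1) / (1/T1 - 1/T2)
ln(k2/k1) = ln(5.785/0.338) = 2.8399777
1/T1 - 1/T2 = 1/390 - 1/444 = 0.000311850312
Ea = 8.314 * 2.8399777 / 0.000311850312
Ea = 75714 J/mol


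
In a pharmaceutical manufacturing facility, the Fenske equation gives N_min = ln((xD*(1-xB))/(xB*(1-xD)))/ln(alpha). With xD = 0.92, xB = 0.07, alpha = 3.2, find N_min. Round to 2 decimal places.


N_min = ln((xD*(1-xB))/(xB*(1-xD))) / ln(alpha)
Numerator inside ln: 0.8556 / 0.0056 = 152.785714
ln(152.785714) = 5.029036
ln(alpha) = ln(3.2) = 1.163151
N_min = 5.029036 / 1.163151 = 4.32


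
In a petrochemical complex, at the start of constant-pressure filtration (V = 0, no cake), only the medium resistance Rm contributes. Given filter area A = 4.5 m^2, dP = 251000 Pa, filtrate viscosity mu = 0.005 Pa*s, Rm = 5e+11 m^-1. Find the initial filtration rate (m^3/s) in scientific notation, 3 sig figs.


rate = A * dP / (mu * Rm)
rate = 4.5 * 251000 / (0.005 * 5e+11)
rate = 1129500.0 / 2.500e+09
rate = 4.52e-04 m^3/s


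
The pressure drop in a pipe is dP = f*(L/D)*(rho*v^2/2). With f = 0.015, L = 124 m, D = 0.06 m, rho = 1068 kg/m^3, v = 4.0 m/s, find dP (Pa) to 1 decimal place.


dP = f * (L/D) * (rho*v^2/2)
dP = 0.015 * (124/0.06) * (1068*4.0^2/2)
L/D = 2066.66666667
rho*v^2/2 = 1068*16.0/2 = 8544.0
dP = 0.015 * 2066.66666667 * 8544.0
dP = 264864.0 Pa


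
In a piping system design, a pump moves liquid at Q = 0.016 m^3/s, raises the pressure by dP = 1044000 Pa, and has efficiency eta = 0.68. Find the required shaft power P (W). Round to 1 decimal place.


P = Q * dP / eta
P = 0.016 * 1044000 / 0.68
P = 16704.0 / 0.68
P = 24564.7 W


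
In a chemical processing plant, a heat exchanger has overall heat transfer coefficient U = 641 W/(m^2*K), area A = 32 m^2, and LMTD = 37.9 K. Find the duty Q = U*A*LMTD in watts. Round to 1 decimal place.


Q = U * A * LMTD
Q = 641 * 32 * 37.9
Q = 777404.8 W


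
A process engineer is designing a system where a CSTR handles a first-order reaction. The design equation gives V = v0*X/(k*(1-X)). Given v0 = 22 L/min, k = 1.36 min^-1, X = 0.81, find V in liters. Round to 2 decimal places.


V = v0 * X / (k * (1 - X))
V = 22 * 0.81 / (1.36 * (1 - 0.81))
V = 17.82 / (1.36 * 0.19)
V = 17.82 / 0.2584
V = 68.96 L


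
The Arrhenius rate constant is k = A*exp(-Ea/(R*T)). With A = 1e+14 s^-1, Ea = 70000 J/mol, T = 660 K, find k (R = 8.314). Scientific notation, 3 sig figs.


k = A * exp(-Ea/(R*T))
k = 1e+14 * exp(-70000 / (8.314 * 660))
k = 1e+14 * exp(-12.756869)
k = 2.88e+08


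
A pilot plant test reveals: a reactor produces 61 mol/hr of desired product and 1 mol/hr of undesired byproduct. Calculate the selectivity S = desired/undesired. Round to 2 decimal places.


S = desired product rate / undesired product rate
S = 61 / 1
S = 61.00


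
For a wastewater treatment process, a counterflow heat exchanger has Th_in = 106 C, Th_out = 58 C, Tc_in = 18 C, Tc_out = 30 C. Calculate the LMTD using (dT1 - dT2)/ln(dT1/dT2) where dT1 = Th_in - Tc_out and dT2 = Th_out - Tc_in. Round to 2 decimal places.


dT1 = Th_in - Tc_out = 106 - 30 = 76
dT2 = Th_out - Tc_in = 58 - 18 = 40
LMTD = (dT1 - dT2) / ln(dT1/dT2)
LMTD = (76 - 40) / ln(76/40)
LMTD = 56.09 K


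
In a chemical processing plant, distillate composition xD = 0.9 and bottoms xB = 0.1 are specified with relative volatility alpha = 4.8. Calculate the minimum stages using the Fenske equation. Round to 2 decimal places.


N_min = ln((xD*(1-xB))/(xB*(1-xD))) / ln(alpha)
Numerator inside ln: 0.81 / 0.01 = 81.0
ln(81.0) = 4.394449
ln(alpha) = ln(4.8) = 1.568616
N_min = 4.394449 / 1.568616 = 2.80


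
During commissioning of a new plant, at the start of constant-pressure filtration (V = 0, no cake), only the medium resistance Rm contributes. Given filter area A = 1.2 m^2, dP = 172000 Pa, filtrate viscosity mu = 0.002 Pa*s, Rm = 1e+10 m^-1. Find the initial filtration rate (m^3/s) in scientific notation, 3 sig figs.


rate = A * dP / (mu * Rm)
rate = 1.2 * 172000 / (0.002 * 1e+10)
rate = 206400.0 / 2.000e+07
rate = 1.03e-02 m^3/s


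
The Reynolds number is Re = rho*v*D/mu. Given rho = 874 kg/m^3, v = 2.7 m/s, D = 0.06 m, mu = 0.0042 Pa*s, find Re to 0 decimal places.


Re = rho * v * D / mu
Re = 874 * 2.7 * 0.06 / 0.0042
Re = 141.588 / 0.0042
Re = 33711


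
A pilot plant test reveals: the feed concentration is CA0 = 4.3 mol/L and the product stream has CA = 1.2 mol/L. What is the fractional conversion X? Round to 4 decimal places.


X = (CA0 - CA) / CA0
X = (4.3 - 1.2) / 4.3
X = 3.1 / 4.3
X = 0.7209


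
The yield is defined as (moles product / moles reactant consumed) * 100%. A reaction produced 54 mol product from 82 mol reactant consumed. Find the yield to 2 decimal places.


Yield = (moles product / moles consumed) * 100%
Yield = (54 / 82) * 100
Yield = 0.6585 * 100
Yield = 65.85%


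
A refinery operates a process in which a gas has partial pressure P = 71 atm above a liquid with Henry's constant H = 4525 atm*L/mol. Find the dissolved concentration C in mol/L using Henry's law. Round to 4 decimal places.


C = P / H
C = 71 / 4525
C = 0.0157 mol/L


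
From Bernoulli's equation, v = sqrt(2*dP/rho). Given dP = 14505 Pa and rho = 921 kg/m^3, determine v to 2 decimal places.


v = sqrt(2*dP/rho)
v = sqrt(2*14505/921)
v = sqrt(31.498371)
v = 5.61 m/s


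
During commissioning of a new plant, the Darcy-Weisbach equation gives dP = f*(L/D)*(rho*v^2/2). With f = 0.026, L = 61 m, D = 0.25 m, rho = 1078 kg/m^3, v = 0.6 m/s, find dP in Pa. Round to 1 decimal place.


dP = f * (L/D) * (rho*v^2/2)
dP = 0.026 * (61/0.25) * (1078*0.6^2/2)
L/D = 244.0
rho*v^2/2 = 1078*0.36/2 = 194.04
dP = 0.026 * 244.0 * 194.04
dP = 1231.0 Pa


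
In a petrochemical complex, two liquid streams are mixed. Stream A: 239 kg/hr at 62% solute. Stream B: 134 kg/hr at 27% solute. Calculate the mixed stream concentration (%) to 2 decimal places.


Mass balance on solute: F1*x1 + F2*x2 = F3*x3
F3 = F1 + F2 = 239 + 134 = 373 kg/hr
x3 = (F1*x1 + F2*x2)/F3
x3 = (239*0.62 + 134*0.27) / 373
x3 = 49.43%


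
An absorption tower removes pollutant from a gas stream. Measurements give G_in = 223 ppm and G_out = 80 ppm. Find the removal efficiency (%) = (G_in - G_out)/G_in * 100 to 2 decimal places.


Efficiency = (G_in - G_out) / G_in * 100%
Efficiency = (223 - 80) / 223 * 100
Efficiency = 143 / 223 * 100
Efficiency = 64.13%


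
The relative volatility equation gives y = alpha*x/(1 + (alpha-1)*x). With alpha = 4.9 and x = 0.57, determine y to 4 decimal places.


y = alpha*x / (1 + (alpha-1)*x)
y = 4.9*0.57 / (1 + (4.9-1)*0.57)
y = 2.793 / (1 + 2.223)
y = 2.793 / 3.223
y = 0.8666


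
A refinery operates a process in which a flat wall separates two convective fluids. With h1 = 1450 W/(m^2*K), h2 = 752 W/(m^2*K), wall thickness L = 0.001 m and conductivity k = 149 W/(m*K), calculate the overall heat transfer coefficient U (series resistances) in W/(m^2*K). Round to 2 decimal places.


1/U = 1/h1 + L/k + 1/h2
1/U = 1/1450 + 0.001/149 + 1/752
1/U = 0.0006896552 + 6.7114e-06 + 0.0013297872
1/U = 0.0020261538
U = 493.55 W/(m^2*K)


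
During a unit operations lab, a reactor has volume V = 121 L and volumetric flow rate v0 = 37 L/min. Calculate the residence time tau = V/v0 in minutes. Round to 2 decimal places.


tau = V / v0
tau = 121 / 37
tau = 3.27 min


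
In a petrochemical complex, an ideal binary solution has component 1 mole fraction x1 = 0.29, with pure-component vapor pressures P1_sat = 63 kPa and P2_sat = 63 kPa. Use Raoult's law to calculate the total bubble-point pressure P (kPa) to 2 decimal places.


P = x1*P1_sat + x2*P2_sat
x2 = 1 - x1 = 1 - 0.29 = 0.71
P = 0.29*63 + 0.71*63
P = 18.27 + 44.73
P = 63.00 kPa


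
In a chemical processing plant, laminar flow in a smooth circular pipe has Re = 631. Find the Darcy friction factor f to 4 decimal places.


f = 64 / Re
f = 64 / 631
f = 0.1014


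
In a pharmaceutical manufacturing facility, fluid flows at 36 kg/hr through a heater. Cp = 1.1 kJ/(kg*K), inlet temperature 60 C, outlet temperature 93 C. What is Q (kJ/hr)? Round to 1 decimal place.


Q = m_dot * Cp * (T2 - T1)
Q = 36 * 1.1 * (93 - 60)
Q = 36 * 1.1 * 33
Q = 1306.8 kJ/hr


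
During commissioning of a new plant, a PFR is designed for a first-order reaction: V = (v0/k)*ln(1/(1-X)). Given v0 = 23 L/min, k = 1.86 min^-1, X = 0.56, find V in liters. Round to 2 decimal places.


V = (v0/k) * ln(1/(1-X))
V = (23/1.86) * ln(1/(1-0.56))
V = 12.365591 * ln(2.272727)
V = 12.365591 * 0.82098
V = 10.15 L


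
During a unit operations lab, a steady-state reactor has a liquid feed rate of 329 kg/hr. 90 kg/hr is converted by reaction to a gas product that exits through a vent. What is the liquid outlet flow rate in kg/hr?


Steady-state mass balance on the main outlet: F_out = F_in - F_removed
F_out = 329 - 90
F_out = 239 kg/hr


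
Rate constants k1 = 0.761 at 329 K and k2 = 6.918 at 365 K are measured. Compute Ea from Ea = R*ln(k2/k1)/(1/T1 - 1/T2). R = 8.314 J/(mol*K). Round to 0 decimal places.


Ea = R * ln(k2/k1) / (1/T1 - 1/T2)
ln(k2/k1) = ln(6.918/0.761) = 2.2072486
1/T1 - 1/T2 = 1/329 - 1/365 = 0.00029978765
Ea = 8.314 * 2.2072486 / 0.00029978765
Ea = 61214 J/mol


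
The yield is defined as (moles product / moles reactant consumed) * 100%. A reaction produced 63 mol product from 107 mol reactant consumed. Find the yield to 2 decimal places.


Yield = (moles product / moles consumed) * 100%
Yield = (63 / 107) * 100
Yield = 0.5888 * 100
Yield = 58.88%


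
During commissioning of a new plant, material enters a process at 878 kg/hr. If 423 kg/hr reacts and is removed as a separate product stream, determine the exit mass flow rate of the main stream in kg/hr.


Steady-state mass balance on the main outlet: F_out = F_in - F_removed
F_out = 878 - 423
F_out = 455 kg/hr


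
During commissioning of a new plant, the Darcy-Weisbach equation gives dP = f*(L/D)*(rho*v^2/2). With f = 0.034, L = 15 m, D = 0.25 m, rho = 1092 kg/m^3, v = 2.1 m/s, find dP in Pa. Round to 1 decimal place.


dP = f * (L/D) * (rho*v^2/2)
dP = 0.034 * (15/0.25) * (1092*2.1^2/2)
L/D = 60.0
rho*v^2/2 = 1092*4.41/2 = 2407.86
dP = 0.034 * 60.0 * 2407.86
dP = 4912.0 Pa


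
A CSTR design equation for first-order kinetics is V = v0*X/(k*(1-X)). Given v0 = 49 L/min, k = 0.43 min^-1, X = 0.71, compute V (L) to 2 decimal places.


V = v0 * X / (k * (1 - X))
V = 49 * 0.71 / (0.43 * (1 - 0.71))
V = 34.79 / (0.43 * 0.29)
V = 34.79 / 0.1247
V = 278.99 L


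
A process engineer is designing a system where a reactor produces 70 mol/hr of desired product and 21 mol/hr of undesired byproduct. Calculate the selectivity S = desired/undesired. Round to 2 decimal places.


S = desired product rate / undesired product rate
S = 70 / 21
S = 3.33


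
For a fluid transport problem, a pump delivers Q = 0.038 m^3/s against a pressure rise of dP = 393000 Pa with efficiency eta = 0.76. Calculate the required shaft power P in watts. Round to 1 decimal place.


P = Q * dP / eta
P = 0.038 * 393000 / 0.76
P = 14934.0 / 0.76
P = 19650.0 W


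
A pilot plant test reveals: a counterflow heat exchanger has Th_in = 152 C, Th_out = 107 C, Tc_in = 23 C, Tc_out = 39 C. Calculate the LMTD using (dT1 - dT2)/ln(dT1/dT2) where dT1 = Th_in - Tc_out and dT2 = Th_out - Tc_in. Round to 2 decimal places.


dT1 = Th_in - Tc_out = 152 - 39 = 113
dT2 = Th_out - Tc_in = 107 - 23 = 84
LMTD = (dT1 - dT2) / ln(dT1/dT2)
LMTD = (113 - 84) / ln(113/84)
LMTD = 97.78 K


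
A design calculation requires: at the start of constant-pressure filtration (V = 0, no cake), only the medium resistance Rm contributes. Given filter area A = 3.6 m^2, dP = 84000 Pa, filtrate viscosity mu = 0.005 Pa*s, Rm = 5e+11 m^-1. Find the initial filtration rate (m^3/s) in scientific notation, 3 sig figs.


rate = A * dP / (mu * Rm)
rate = 3.6 * 84000 / (0.005 * 5e+11)
rate = 302400.0 / 2.500e+09
rate = 1.21e-04 m^3/s


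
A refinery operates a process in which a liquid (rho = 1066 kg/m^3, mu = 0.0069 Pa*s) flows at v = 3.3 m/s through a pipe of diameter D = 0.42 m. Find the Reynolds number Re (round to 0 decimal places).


Re = rho * v * D / mu
Re = 1066 * 3.3 * 0.42 / 0.0069
Re = 1477.476 / 0.0069
Re = 214127


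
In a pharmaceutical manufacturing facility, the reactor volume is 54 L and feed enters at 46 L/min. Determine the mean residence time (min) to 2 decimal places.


tau = V / v0
tau = 54 / 46
tau = 1.17 min


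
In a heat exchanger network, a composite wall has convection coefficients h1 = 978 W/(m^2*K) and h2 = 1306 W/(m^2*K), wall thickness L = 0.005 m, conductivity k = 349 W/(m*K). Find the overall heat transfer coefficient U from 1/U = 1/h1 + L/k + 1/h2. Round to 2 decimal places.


1/U = 1/h1 + L/k + 1/h2
1/U = 1/978 + 0.005/349 + 1/1306
1/U = 0.0010224949 + 1.43266e-05 + 0.0007656968
1/U = 0.0018025183
U = 554.78 W/(m^2*K)


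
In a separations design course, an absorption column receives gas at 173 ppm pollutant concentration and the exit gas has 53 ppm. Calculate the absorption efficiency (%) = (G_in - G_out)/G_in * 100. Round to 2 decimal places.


Efficiency = (G_in - G_out) / G_in * 100%
Efficiency = (173 - 53) / 173 * 100
Efficiency = 120 / 173 * 100
Efficiency = 69.36%


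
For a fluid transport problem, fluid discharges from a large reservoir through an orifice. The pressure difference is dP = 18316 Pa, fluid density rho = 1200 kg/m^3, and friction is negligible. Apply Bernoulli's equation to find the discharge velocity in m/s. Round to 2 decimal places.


v = sqrt(2*dP/rho)
v = sqrt(2*18316/1200)
v = sqrt(30.526667)
v = 5.53 m/s


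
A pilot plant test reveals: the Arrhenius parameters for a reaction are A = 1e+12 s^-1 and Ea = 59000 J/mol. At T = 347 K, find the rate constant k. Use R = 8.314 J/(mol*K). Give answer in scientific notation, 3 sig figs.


k = A * exp(-Ea/(R*T))
k = 1e+12 * exp(-59000 / (8.314 * 347))
k = 1e+12 * exp(-20.450904)
k = 1.31e+03


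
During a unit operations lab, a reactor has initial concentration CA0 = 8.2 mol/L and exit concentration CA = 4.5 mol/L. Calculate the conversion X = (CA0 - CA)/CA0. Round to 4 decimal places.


X = (CA0 - CA) / CA0
X = (8.2 - 4.5) / 8.2
X = 3.7 / 8.2
X = 0.4512


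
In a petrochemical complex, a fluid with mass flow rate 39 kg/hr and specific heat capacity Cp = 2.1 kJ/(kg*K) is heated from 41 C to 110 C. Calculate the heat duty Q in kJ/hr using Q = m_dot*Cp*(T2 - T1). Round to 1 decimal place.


Q = m_dot * Cp * (T2 - T1)
Q = 39 * 2.1 * (110 - 41)
Q = 39 * 2.1 * 69
Q = 5651.1 kJ/hr


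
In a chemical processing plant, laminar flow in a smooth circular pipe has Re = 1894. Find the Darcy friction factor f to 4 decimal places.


f = 64 / Re
f = 64 / 1894
f = 0.0338


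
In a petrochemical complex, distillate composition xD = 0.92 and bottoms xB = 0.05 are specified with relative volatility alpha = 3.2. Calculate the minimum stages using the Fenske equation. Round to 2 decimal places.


N_min = ln((xD*(1-xB))/(xB*(1-xD))) / ln(alpha)
Numerator inside ln: 0.874 / 0.004 = 218.5
ln(218.5) = 5.386786
ln(alpha) = ln(3.2) = 1.163151
N_min = 5.386786 / 1.163151 = 4.63


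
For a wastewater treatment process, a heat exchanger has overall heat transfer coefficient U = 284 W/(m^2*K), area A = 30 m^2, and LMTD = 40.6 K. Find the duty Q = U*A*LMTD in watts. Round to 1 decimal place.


Q = U * A * LMTD
Q = 284 * 30 * 40.6
Q = 345912.0 W


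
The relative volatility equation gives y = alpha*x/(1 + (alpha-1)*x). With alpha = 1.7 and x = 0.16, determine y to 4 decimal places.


y = alpha*x / (1 + (alpha-1)*x)
y = 1.7*0.16 / (1 + (1.7-1)*0.16)
y = 0.272 / (1 + 0.112)
y = 0.272 / 1.112
y = 0.2446


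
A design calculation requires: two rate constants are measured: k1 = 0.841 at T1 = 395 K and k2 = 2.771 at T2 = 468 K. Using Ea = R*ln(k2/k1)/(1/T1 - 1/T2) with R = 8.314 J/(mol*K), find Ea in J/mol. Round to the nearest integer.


Ea = R * ln(k2/k1) / (1/T1 - 1/T2)
ln(k2/k1) = ln(2.771/0.841) = 1.1923719
1/T1 - 1/T2 = 1/395 - 1/468 = 0.000394893433
Ea = 8.314 * 1.1923719 / 0.000394893433
Ea = 25104 J/mol


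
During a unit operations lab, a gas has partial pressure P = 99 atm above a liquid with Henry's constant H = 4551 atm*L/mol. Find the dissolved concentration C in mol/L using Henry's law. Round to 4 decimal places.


C = P / H
C = 99 / 4551
C = 0.0218 mol/L


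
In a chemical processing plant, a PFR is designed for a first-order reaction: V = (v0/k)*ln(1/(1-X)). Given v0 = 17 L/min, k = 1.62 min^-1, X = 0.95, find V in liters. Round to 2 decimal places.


V = (v0/k) * ln(1/(1-X))
V = (17/1.62) * ln(1/(1-0.95))
V = 10.493827 * ln(20.0)
V = 10.493827 * 2.995732
V = 31.44 L


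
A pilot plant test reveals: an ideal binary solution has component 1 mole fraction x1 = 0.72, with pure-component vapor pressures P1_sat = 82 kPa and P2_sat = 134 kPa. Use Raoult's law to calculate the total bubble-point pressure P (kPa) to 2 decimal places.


P = x1*P1_sat + x2*P2_sat
x2 = 1 - x1 = 1 - 0.72 = 0.28
P = 0.72*82 + 0.28*134
P = 59.04 + 37.52
P = 96.56 kPa


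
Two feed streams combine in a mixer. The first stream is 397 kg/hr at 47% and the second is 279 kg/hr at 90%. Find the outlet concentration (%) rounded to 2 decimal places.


Mass balance on solute: F1*x1 + F2*x2 = F3*x3
F3 = F1 + F2 = 397 + 279 = 676 kg/hr
x3 = (F1*x1 + F2*x2)/F3
x3 = (397*0.47 + 279*0.9) / 676
x3 = 64.75%


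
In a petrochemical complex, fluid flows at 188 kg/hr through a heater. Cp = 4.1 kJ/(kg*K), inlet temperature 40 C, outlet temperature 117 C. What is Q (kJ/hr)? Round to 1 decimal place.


Q = m_dot * Cp * (T2 - T1)
Q = 188 * 4.1 * (117 - 40)
Q = 188 * 4.1 * 77
Q = 59351.6 kJ/hr


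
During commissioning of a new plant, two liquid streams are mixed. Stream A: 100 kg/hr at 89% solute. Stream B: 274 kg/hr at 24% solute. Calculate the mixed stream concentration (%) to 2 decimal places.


Mass balance on solute: F1*x1 + F2*x2 = F3*x3
F3 = F1 + F2 = 100 + 274 = 374 kg/hr
x3 = (F1*x1 + F2*x2)/F3
x3 = (100*0.89 + 274*0.24) / 374
x3 = 41.38%


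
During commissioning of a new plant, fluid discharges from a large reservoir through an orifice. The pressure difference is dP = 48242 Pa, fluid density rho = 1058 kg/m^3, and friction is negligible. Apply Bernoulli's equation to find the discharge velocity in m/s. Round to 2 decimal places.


v = sqrt(2*dP/rho)
v = sqrt(2*48242/1058)
v = sqrt(91.194707)
v = 9.55 m/s


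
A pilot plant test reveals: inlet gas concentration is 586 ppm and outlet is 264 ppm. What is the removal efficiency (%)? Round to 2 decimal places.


Efficiency = (G_in - G_out) / G_in * 100%
Efficiency = (586 - 264) / 586 * 100
Efficiency = 322 / 586 * 100
Efficiency = 54.95%


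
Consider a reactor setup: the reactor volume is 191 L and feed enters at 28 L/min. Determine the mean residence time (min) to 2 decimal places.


tau = V / v0
tau = 191 / 28
tau = 6.82 min


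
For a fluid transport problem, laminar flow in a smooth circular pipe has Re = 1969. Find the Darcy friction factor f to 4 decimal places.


f = 64 / Re
f = 64 / 1969
f = 0.0325


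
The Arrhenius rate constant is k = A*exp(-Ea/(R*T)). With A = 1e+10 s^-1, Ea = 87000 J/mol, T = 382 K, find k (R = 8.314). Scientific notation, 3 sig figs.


k = A * exp(-Ea/(R*T))
k = 1e+10 * exp(-87000 / (8.314 * 382))
k = 1e+10 * exp(-27.393396)
k = 1.27e-02


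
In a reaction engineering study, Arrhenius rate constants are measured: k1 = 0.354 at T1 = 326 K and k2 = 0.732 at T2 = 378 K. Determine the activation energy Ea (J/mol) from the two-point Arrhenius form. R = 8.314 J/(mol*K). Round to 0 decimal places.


Ea = R * ln(k2/k1) / (1/T1 - 1/T2)
ln(k2/k1) = ln(0.732/0.354) = 0.7264836
1/T1 - 1/T2 = 1/326 - 1/378 = 0.000421982017
Ea = 8.314 * 0.7264836 / 0.000421982017
Ea = 14313 J/mol


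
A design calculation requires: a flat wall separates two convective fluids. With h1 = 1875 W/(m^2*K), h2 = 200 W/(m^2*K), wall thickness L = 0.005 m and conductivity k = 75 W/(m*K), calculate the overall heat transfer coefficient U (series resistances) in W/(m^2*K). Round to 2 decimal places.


1/U = 1/h1 + L/k + 1/h2
1/U = 1/1875 + 0.005/75 + 1/200
1/U = 0.0005333333 + 6.66667e-05 + 0.005
1/U = 0.0056
U = 178.57 W/(m^2*K)


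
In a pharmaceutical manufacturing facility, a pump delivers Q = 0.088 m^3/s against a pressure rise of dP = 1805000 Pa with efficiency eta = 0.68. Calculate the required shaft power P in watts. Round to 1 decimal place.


P = Q * dP / eta
P = 0.088 * 1805000 / 0.68
P = 158840.0 / 0.68
P = 233588.2 W


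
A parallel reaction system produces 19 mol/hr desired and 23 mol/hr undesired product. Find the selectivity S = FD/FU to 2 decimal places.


S = desired product rate / undesired product rate
S = 19 / 23
S = 0.83


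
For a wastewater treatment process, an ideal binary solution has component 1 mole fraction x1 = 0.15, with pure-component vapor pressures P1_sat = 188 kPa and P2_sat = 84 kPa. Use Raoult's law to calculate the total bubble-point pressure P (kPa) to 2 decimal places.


P = x1*P1_sat + x2*P2_sat
x2 = 1 - x1 = 1 - 0.15 = 0.85
P = 0.15*188 + 0.85*84
P = 28.2 + 71.4
P = 99.60 kPa


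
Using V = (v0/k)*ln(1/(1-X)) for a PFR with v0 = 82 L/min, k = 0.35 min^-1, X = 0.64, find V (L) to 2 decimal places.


V = (v0/k) * ln(1/(1-X))
V = (82/0.35) * ln(1/(1-0.64))
V = 234.285714 * ln(2.777778)
V = 234.285714 * 1.021651
V = 239.36 L


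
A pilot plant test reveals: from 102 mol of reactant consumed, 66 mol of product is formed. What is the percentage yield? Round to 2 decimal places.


Yield = (moles product / moles consumed) * 100%
Yield = (66 / 102) * 100
Yield = 0.6471 * 100
Yield = 64.71%


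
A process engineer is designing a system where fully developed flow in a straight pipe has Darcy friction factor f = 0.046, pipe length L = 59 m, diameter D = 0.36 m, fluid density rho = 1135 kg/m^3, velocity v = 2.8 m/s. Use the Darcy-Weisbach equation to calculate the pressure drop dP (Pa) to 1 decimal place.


dP = f * (L/D) * (rho*v^2/2)
dP = 0.046 * (59/0.36) * (1135*2.8^2/2)
L/D = 163.88888889
rho*v^2/2 = 1135*7.84/2 = 4449.2
dP = 0.046 * 163.88888889 * 4449.2
dP = 33542.0 Pa


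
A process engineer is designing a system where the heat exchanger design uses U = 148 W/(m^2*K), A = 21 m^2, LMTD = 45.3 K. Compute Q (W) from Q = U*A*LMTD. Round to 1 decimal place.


Q = U * A * LMTD
Q = 148 * 21 * 45.3
Q = 140792.4 W


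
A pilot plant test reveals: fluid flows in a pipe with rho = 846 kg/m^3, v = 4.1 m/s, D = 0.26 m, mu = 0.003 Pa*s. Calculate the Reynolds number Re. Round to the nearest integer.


Re = rho * v * D / mu
Re = 846 * 4.1 * 0.26 / 0.003
Re = 901.836 / 0.003
Re = 300612


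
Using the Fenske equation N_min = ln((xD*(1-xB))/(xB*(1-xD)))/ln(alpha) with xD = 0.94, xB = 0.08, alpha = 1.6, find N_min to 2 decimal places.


N_min = ln((xD*(1-xB))/(xB*(1-xD))) / ln(alpha)
Numerator inside ln: 0.8648 / 0.0048 = 180.166667
ln(180.166667) = 5.193882
ln(alpha) = ln(1.6) = 0.470004
N_min = 5.193882 / 0.470004 = 11.05


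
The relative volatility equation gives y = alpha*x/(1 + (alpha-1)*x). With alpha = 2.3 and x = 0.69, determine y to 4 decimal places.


y = alpha*x / (1 + (alpha-1)*x)
y = 2.3*0.69 / (1 + (2.3-1)*0.69)
y = 1.587 / (1 + 0.897)
y = 1.587 / 1.897
y = 0.8366


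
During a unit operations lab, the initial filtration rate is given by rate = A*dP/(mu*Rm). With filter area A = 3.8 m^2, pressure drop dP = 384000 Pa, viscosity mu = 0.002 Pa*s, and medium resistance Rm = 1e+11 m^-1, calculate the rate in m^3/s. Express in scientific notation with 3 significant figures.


rate = A * dP / (mu * Rm)
rate = 3.8 * 384000 / (0.002 * 1e+11)
rate = 1459200.0 / 2.000e+08
rate = 7.30e-03 m^3/s


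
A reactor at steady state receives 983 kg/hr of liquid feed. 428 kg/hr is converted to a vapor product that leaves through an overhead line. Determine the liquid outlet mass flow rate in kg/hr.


Steady-state mass balance on the main outlet: F_out = F_in - F_removed
F_out = 983 - 428
F_out = 555 kg/hr


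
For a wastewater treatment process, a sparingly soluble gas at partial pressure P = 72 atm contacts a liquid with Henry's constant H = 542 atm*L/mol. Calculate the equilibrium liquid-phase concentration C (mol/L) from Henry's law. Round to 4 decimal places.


C = P / H
C = 72 / 542
C = 0.1328 mol/L


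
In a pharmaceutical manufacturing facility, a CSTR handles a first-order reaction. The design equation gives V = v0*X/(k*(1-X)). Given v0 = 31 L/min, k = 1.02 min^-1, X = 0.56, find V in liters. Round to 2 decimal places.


V = v0 * X / (k * (1 - X))
V = 31 * 0.56 / (1.02 * (1 - 0.56))
V = 17.36 / (1.02 * 0.44)
V = 17.36 / 0.4488
V = 38.68 L


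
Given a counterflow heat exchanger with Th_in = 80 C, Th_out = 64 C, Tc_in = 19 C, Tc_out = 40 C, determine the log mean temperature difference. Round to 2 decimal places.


dT1 = Th_in - Tc_out = 80 - 40 = 40
dT2 = Th_out - Tc_in = 64 - 19 = 45
LMTD = (dT1 - dT2) / ln(dT1/dT2)
LMTD = (40 - 45) / ln(40/45)
LMTD = 42.45 K


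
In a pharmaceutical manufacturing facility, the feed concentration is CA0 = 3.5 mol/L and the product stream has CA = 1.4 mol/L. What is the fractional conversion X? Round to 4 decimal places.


X = (CA0 - CA) / CA0
X = (3.5 - 1.4) / 3.5
X = 2.1 / 3.5
X = 0.6000


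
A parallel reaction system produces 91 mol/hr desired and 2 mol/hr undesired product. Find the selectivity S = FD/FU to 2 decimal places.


S = desired product rate / undesired product rate
S = 91 / 2
S = 45.50


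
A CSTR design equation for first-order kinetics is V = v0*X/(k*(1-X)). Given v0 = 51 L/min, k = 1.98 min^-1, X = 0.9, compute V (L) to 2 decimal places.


V = v0 * X / (k * (1 - X))
V = 51 * 0.9 / (1.98 * (1 - 0.9))
V = 45.9 / (1.98 * 0.1)
V = 45.9 / 0.198
V = 231.82 L


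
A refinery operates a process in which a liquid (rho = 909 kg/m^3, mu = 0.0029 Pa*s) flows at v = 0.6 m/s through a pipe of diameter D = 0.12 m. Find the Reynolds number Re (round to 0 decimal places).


Re = rho * v * D / mu
Re = 909 * 0.6 * 0.12 / 0.0029
Re = 65.448 / 0.0029
Re = 22568


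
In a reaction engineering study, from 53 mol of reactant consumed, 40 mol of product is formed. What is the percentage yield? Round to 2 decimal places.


Yield = (moles product / moles consumed) * 100%
Yield = (40 / 53) * 100
Yield = 0.7547 * 100
Yield = 75.47%


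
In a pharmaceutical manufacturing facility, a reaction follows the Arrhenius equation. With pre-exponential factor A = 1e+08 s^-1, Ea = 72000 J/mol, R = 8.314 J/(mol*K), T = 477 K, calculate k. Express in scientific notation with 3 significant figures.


k = A * exp(-Ea/(R*T))
k = 1e+08 * exp(-72000 / (8.314 * 477))
k = 1e+08 * exp(-18.155328)
k = 1.30e+00


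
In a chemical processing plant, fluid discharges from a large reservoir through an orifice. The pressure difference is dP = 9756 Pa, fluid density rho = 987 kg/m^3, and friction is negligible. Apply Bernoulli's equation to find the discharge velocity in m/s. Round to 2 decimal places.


v = sqrt(2*dP/rho)
v = sqrt(2*9756/987)
v = sqrt(19.768997)
v = 4.45 m/s


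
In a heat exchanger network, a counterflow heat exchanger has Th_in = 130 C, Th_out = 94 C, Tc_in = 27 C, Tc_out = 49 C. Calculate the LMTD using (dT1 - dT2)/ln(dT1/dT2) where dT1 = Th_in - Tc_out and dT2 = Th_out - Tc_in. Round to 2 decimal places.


dT1 = Th_in - Tc_out = 130 - 49 = 81
dT2 = Th_out - Tc_in = 94 - 27 = 67
LMTD = (dT1 - dT2) / ln(dT1/dT2)
LMTD = (81 - 67) / ln(81/67)
LMTD = 73.78 K


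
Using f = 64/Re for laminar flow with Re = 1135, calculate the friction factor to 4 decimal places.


f = 64 / Re
f = 64 / 1135
f = 0.0564


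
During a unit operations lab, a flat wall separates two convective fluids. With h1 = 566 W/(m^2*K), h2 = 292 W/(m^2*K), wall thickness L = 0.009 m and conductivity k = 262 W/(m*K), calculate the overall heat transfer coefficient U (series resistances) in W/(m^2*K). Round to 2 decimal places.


1/U = 1/h1 + L/k + 1/h2
1/U = 1/566 + 0.009/262 + 1/292
1/U = 0.0017667845 + 3.43511e-05 + 0.0034246575
1/U = 0.0052257931
U = 191.36 W/(m^2*K)
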